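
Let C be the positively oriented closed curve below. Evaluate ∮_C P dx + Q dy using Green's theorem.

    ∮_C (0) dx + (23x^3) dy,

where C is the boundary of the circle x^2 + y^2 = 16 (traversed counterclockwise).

Green's theorem converts the closed line integral into a double integral over the enclosed region D:

    ∮_C P dx + Q dy = ∬_D (∂Q/∂x - ∂P/∂y) dA.

Here P = 0, Q = 23x^3, so

    ∂Q/∂x = 69x^2,    ∂P/∂y = 0,
    ∂Q/∂x - ∂P/∂y = 69x^2.

D is the region x^2 + y^2 ≤ 16. Evaluating the double integral:

In polar coordinates (x = r cos θ, y = r sin θ, dA = r dr dθ) the integrand becomes 69r^2cos(θ)^2, so

    ∬_D (69x^2) dA = ∫_0^{2π} ∫_0^{4} (69r^2cos(θ)^2) · r dr dθ.

Inner (r from 0 to 4): 4416cos(θ)^2.
Outer (θ from 0 to 2π): 4416π.

Therefore ∮_C P dx + Q dy = 4416π.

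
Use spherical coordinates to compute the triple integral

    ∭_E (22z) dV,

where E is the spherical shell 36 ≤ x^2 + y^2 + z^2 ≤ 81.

In spherical coordinates, x = ρ sin(φ) cos(θ), y = ρ sin(φ) sin(θ), z = ρ cos(φ), and dV = ρ^2 sin(φ) dρ dφ dθ.

The integrand becomes 22ρ cos(φ), so

    ∭_E (22z) dV = ∫_{0}^{2π} ∫_{0}^{π} ∫_{6}^{9} (22ρ cos(φ)) · ρ^2 sin(φ) dρ dφ dθ.

Inner (ρ): 57915sin(2φ)/4.
Middle (φ): 0.
Outer (θ): 0.

Therefore the triple integral equals 0.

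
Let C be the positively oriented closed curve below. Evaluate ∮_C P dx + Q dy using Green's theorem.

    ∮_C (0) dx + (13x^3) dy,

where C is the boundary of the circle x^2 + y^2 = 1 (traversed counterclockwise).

Green's theorem converts the closed line integral into a double integral over the enclosed region D:

    ∮_C P dx + Q dy = ∬_D (∂Q/∂x - ∂P/∂y) dA.

Here P = 0, Q = 13x^3, so

    ∂Q/∂x = 39x^2,    ∂P/∂y = 0,
    ∂Q/∂x - ∂P/∂y = 39x^2.

D is the region x^2 + y^2 ≤ 1. Evaluating the double integral:

In polar coordinates (x = r cos θ, y = r sin θ, dA = r dr dθ) the integrand becomes 39r^2cos(θ)^2, so

    ∬_D (39x^2) dA = ∫_0^{2π} ∫_0^{1} (39r^2cos(θ)^2) · r dr dθ.

Inner (r from 0 to 1): 39cos(θ)^2/4.
Outer (θ from 0 to 2π): 39π/4.

Therefore ∮_C P dx + Q dy = 39π/4.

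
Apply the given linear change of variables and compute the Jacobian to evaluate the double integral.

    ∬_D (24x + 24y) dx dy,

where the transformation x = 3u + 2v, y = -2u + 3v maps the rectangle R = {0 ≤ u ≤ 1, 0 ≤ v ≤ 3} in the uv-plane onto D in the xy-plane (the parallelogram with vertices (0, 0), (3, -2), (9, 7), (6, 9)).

Compute the Jacobian determinant of (x, y) with respect to (u, v):

    ∂(x,y)/∂(u,v) = | 3  2 | = (3)(3) - (2)(-2) = 13.
                   | -2  3 |

Its absolute value is |J| = 13 (the area scaling factor).

Substituting x = 3u + 2v, y = -2u + 3v into the integrand,

    24x + 24y → 24u + 120v,

so the integral becomes

    ∬_R (24u + 120v) · |J| du dv = ∫_0^1 ∫_0^3 (312u + 1560v) dv du.

Inner (v): 936u + 7020.
Outer (u): 7488.

Therefore ∬_D (24x + 24y) dx dy = 7488.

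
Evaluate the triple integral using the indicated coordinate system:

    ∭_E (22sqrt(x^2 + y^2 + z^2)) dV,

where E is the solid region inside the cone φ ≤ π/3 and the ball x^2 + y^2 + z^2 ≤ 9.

In spherical coordinates, x = ρ sin(φ) cos(θ), y = ρ sin(φ) sin(θ), z = ρ cos(φ), and dV = ρ^2 sin(φ) dρ dφ dθ.

The integrand becomes 22ρ, so

    ∭_E (22sqrt(x^2 + y^2 + z^2)) dV = ∫_{0}^{2π} ∫_{0}^{π/3} ∫_{0}^{3} (22ρ) · ρ^2 sin(φ) dρ dφ dθ.

Inner (ρ): 891sin(φ)/2.
Middle (φ): 891/4.
Outer (θ): 891π/2.

Therefore the triple integral equals 891π/2.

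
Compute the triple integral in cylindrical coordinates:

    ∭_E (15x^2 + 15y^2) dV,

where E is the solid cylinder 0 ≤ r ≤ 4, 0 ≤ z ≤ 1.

In cylindrical coordinates, x = r cos(θ), y = r sin(θ), z = z, and dV = r dr dθ dz.

The integrand becomes 15r^2, so

    ∭_E (15x^2 + 15y^2) dV = ∫_{0}^{2π} ∫_{0}^{4} ∫_{0}^{1} (15r^2) · r dz dr dθ.

Inner (z): 15r^3.
Middle (r from 0 to 4): 960.
Outer (θ): 1920π.

Therefore the triple integral equals 1920π.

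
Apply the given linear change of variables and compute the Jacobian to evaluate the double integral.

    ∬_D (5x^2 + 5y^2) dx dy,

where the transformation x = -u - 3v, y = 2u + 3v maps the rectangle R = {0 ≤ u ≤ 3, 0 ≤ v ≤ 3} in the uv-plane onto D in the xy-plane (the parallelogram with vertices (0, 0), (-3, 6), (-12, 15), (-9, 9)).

Compute the Jacobian determinant of (x, y) with respect to (u, v):

    ∂(x,y)/∂(u,v) = | -1  -3 | = (-1)(3) - (-3)(2) = 3.
                   | 2  3 |

Its absolute value is |J| = 3 (the area scaling factor).

Substituting x = -u - 3v, y = 2u + 3v into the integrand,

    5x^2 + 5y^2 → 25u^2 + 90u v + 90v^2,

so the integral becomes

    ∬_R (25u^2 + 90u v + 90v^2) · |J| du dv = ∫_0^3 ∫_0^3 (75u^2 + 270u v + 270v^2) dv du.

Inner (v): 225u^2 + 1215u + 2430.
Outer (u): 29565/2.

Therefore ∬_D (5x^2 + 5y^2) dx dy = 29565/2.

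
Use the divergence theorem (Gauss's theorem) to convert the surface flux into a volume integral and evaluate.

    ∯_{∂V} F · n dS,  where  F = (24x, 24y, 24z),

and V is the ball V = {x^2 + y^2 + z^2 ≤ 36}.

By the divergence theorem,

    ∯_{∂V} F · n dS = ∭_V (∇ · F) dV.

Compute the divergence:
    ∇ · F = ∂F_x/∂x + ∂F_y/∂y + ∂F_z/∂z = 24 + 24 + 24 = 72.

In spherical coordinates, x = ρ sin(φ) cos(θ), y = ρ sin(φ) sin(θ), z = ρ cos(φ), dV = ρ^2 sin(φ) dρ dφ dθ, with 0 ≤ ρ ≤ 6, 0 ≤ φ ≤ π, 0 ≤ θ ≤ 2π.

The integrand, after substitution and multiplying by the volume element, becomes (72) · ρ^2 sin(φ), so

    ∭_V (∇·F) dV = ∫_0^{2π} ∫_0^{π} ∫_0^{6} (72) · ρ^2 sin(φ) dρ dφ dθ.

Inner (ρ from 0 to 6): 5184sin(φ).
Middle (φ from 0 to π): 10368.
Outer (θ from 0 to 2π): 20736π.

Therefore ∯_{∂V} F · n dS = 20736π.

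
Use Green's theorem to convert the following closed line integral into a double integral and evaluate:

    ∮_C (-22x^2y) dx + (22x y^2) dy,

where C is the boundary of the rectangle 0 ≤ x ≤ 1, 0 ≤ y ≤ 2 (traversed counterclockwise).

Green's theorem converts the closed line integral into a double integral over the enclosed region D:

    ∮_C P dx + Q dy = ∬_D (∂Q/∂x - ∂P/∂y) dA.

Here P = -22x^2y, Q = 22x y^2, so

    ∂Q/∂x = 22y^2,    ∂P/∂y = -22x^2,
    ∂Q/∂x - ∂P/∂y = 22x^2 + 22y^2.

D is the region 0 ≤ x ≤ 1, 0 ≤ y ≤ 2. Evaluating the double integral:

    ∬_D (22x^2 + 22y^2) dA = ∫_0^{1} ∫_0^{2} (22x^2 + 22y^2) dy dx.

Inner (y from 0 to 2): 44x^2 + 176/3.
Outer (x from 0 to 1): 220/3.

Therefore ∮_C P dx + Q dy = 220/3.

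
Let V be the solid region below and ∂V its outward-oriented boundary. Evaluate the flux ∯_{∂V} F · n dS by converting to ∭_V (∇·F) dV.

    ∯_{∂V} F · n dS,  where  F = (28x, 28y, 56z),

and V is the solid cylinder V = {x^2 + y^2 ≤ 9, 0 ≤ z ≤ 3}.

By the divergence theorem,

    ∯_{∂V} F · n dS = ∭_V (∇ · F) dV.

Compute the divergence:
    ∇ · F = ∂F_x/∂x + ∂F_y/∂y + ∂F_z/∂z = 28 + 28 + 56 = 112.

In cylindrical coordinates, x = r cos(θ), y = r sin(θ), z = z, dV = r dr dθ dz, with 0 ≤ r ≤ 3, 0 ≤ θ ≤ 2π, 0 ≤ z ≤ 3.

The integrand, after substitution and multiplying by the volume element, becomes (112) · r, so

    ∭_V (∇·F) dV = ∫_0^{2π} ∫_0^{3} ∫_0^{3} (112) · r dz dr dθ.

Inner (z from 0 to 3): 336r.
Middle (r from 0 to 3): 1512.
Outer (θ from 0 to 2π): 3024π.

Therefore ∯_{∂V} F · n dS = 3024π.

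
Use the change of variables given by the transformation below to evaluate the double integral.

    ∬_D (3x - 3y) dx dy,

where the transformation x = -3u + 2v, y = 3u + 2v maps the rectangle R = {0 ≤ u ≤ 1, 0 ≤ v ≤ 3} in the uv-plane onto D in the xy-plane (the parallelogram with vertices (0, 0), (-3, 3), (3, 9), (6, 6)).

Compute the Jacobian determinant of (x, y) with respect to (u, v):

    ∂(x,y)/∂(u,v) = | -3  2 | = (-3)(2) - (2)(3) = -12.
                   | 3  2 |

Its absolute value is |J| = 12 (the area scaling factor).

Substituting x = -3u + 2v, y = 3u + 2v into the integrand,

    3x - 3y → -18u,

so the integral becomes

    ∬_R (-18u) · |J| du dv = ∫_0^1 ∫_0^3 (-216u) dv du.

Inner (v): -648u.
Outer (u): -324.

Therefore ∬_D (3x - 3y) dx dy = -324.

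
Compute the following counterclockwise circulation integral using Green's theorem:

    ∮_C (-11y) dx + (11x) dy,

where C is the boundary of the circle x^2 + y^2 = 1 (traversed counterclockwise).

Green's theorem converts the closed line integral into a double integral over the enclosed region D:

    ∮_C P dx + Q dy = ∬_D (∂Q/∂x - ∂P/∂y) dA.

Here P = -11y, Q = 11x, so

    ∂Q/∂x = 11,    ∂P/∂y = -11,
    ∂Q/∂x - ∂P/∂y = 22.

D is the region x^2 + y^2 ≤ 1. Evaluating the double integral:

In polar coordinates (x = r cos θ, y = r sin θ, dA = r dr dθ) the integrand becomes 22, so

    ∬_D (22) dA = ∫_0^{2π} ∫_0^{1} (22) · r dr dθ.

Inner (r from 0 to 1): 11.
Outer (θ from 0 to 2π): 22π.

Therefore ∮_C P dx + Q dy = 22π.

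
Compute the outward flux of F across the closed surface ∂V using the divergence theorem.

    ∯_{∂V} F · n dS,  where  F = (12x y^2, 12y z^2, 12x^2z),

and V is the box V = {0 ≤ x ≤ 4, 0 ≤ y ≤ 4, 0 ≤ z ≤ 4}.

By the divergence theorem,

    ∯_{∂V} F · n dS = ∭_V (∇ · F) dV.

Compute the divergence:
    ∇ · F = ∂F_x/∂x + ∂F_y/∂y + ∂F_z/∂z = 12y^2 + 12z^2 + 12x^2 = 12x^2 + 12y^2 + 12z^2.

V is a rectangular box, so dV = dx dy dz with 0 ≤ x ≤ 4, 0 ≤ y ≤ 4, 0 ≤ z ≤ 4.

Integrate (12x^2 + 12y^2 + 12z^2) over V as an iterated integral:

    ∭_V (∇·F) dV = ∫_0^{4} ∫_0^{4} ∫_0^{4} (12x^2 + 12y^2 + 12z^2) dz dy dx.

Inner (z from 0 to 4): 48x^2 + 48y^2 + 256.
Middle (y from 0 to 4): 192x^2 + 2048.
Outer (x from 0 to 4): 12288.

Therefore ∯_{∂V} F · n dS = 12288.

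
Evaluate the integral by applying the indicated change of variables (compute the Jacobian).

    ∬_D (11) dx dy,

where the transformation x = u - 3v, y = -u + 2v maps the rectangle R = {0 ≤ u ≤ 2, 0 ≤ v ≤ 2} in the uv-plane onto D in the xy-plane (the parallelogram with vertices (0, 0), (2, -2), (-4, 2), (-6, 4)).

Compute the Jacobian determinant of (x, y) with respect to (u, v):

    ∂(x,y)/∂(u,v) = | 1  -3 | = (1)(2) - (-3)(-1) = -1.
                   | -1  2 |

Its absolute value is |J| = 1 (the area scaling factor).

Substituting x = u - 3v, y = -u + 2v into the integrand,

    11 → 11,

so the integral becomes

    ∬_R (11) · |J| du dv = ∫_0^2 ∫_0^2 (11) dv du.

Inner (v): 22.
Outer (u): 44.

Therefore ∬_D (11) dx dy = 44.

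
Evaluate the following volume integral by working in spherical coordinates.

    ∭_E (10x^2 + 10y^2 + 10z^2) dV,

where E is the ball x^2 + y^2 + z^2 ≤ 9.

In spherical coordinates, x = ρ sin(φ) cos(θ), y = ρ sin(φ) sin(θ), z = ρ cos(φ), and dV = ρ^2 sin(φ) dρ dφ dθ.

The integrand becomes 10ρ^2, so

    ∭_E (10x^2 + 10y^2 + 10z^2) dV = ∫_{0}^{2π} ∫_{0}^{π} ∫_{0}^{3} (10ρ^2) · ρ^2 sin(φ) dρ dφ dθ.

Inner (ρ): 486sin(φ).
Middle (φ): 972.
Outer (θ): 1944π.

Therefore the triple integral equals 1944π.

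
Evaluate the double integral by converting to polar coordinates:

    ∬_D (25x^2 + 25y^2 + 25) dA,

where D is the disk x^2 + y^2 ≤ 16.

The region D is 0 ≤ r ≤ 4, 0 ≤ θ ≤ 2π in polar coordinates, where x = r cos(θ), y = r sin(θ), and dA = r dr dθ.

Under the substitution, the integrand becomes 25r^2 + 25, so

    ∬_D (25x^2 + 25y^2 + 25) dA = ∫_{0}^{2π} ∫_{0}^{4} (25r^2 + 25) · r dr dθ.

Inner integral (in r): ∫_{0}^{4} (25r^2 + 25) · r dr = 1800.

Outer integral (in θ): ∫_{0}^{2π} (1800) dθ = 3600π.

Therefore ∬_D (25x^2 + 25y^2 + 25) dA = 3600π.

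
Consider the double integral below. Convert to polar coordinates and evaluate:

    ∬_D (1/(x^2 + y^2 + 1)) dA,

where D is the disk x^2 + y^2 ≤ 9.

The region D is 0 ≤ r ≤ 3, 0 ≤ θ ≤ 2π in polar coordinates, where x = r cos(θ), y = r sin(θ), and dA = r dr dθ.

Under the substitution, the integrand becomes 1/(r^2 + 1), so

    ∬_D (1/(x^2 + y^2 + 1)) dA = ∫_{0}^{2π} ∫_{0}^{3} (1/(r^2 + 1)) · r dr dθ.

Inner integral (in r): ∫_{0}^{3} (1/(r^2 + 1)) · r dr = log(10)/2.

Outer integral (in θ): ∫_{0}^{2π} (log(10)/2) dθ = π log(10).

Therefore ∬_D (1/(x^2 + y^2 + 1)) dA = π log(10).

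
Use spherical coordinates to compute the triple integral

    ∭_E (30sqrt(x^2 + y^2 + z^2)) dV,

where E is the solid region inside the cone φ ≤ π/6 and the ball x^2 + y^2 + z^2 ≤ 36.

In spherical coordinates, x = ρ sin(φ) cos(θ), y = ρ sin(φ) sin(θ), z = ρ cos(φ), and dV = ρ^2 sin(φ) dρ dφ dθ.

The integrand becomes 30ρ, so

    ∭_E (30sqrt(x^2 + y^2 + z^2)) dV = ∫_{0}^{2π} ∫_{0}^{π/6} ∫_{0}^{6} (30ρ) · ρ^2 sin(φ) dρ dφ dθ.

Inner (ρ): 9720sin(φ).
Middle (φ): 9720 - 4860sqrt(3).
Outer (θ): 9720π (2 - sqrt(3)).

Therefore the triple integral equals 9720π (2 - sqrt(3)).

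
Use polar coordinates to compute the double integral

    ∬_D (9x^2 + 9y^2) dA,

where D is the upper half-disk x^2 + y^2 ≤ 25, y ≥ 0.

The region D is 0 ≤ r ≤ 5, 0 ≤ θ ≤ π in polar coordinates, where x = r cos(θ), y = r sin(θ), and dA = r dr dθ.

Under the substitution, the integrand becomes 9r^2, so

    ∬_D (9x^2 + 9y^2) dA = ∫_{0}^{π} ∫_{0}^{5} (9r^2) · r dr dθ.

Inner integral (in r): ∫_{0}^{5} (9r^2) · r dr = 5625/4.

Outer integral (in θ): ∫_{0}^{π} (5625/4) dθ = 5625π/4.

Therefore ∬_D (9x^2 + 9y^2) dA = 5625π/4.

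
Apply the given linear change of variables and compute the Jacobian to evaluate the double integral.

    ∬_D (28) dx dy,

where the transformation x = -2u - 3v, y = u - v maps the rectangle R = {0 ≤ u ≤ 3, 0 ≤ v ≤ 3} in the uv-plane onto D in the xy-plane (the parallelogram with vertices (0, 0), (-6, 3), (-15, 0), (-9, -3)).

Compute the Jacobian determinant of (x, y) with respect to (u, v):

    ∂(x,y)/∂(u,v) = | -2  -3 | = (-2)(-1) - (-3)(1) = 5.
                   | 1  -1 |

Its absolute value is |J| = 5 (the area scaling factor).

Substituting x = -2u - 3v, y = u - v into the integrand,

    28 → 28,

so the integral becomes

    ∬_R (28) · |J| du dv = ∫_0^3 ∫_0^3 (140) dv du.

Inner (v): 420.
Outer (u): 1260.

Therefore ∬_D (28) dx dy = 1260.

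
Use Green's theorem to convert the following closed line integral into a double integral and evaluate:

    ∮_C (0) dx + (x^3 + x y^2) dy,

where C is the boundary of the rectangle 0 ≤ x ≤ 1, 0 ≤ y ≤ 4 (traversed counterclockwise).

Green's theorem converts the closed line integral into a double integral over the enclosed region D:

    ∮_C P dx + Q dy = ∬_D (∂Q/∂x - ∂P/∂y) dA.

Here P = 0, Q = x^3 + x y^2, so

    ∂Q/∂x = 3x^2 + y^2,    ∂P/∂y = 0,
    ∂Q/∂x - ∂P/∂y = 3x^2 + y^2.

D is the region 0 ≤ x ≤ 1, 0 ≤ y ≤ 4. Evaluating the double integral:

    ∬_D (3x^2 + y^2) dA = ∫_0^{1} ∫_0^{4} (3x^2 + y^2) dy dx.

Inner (y from 0 to 4): 12x^2 + 64/3.
Outer (x from 0 to 1): 76/3.

Therefore ∮_C P dx + Q dy = 76/3.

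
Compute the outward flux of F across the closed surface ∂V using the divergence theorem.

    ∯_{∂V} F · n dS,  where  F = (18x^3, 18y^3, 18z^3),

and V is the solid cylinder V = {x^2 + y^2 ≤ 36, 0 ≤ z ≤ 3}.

By the divergence theorem,

    ∯_{∂V} F · n dS = ∭_V (∇ · F) dV.

Compute the divergence:
    ∇ · F = ∂F_x/∂x + ∂F_y/∂y + ∂F_z/∂z = 54x^2 + 54y^2 + 54z^2.

In cylindrical coordinates, x = r cos(θ), y = r sin(θ), z = z, dV = r dr dθ dz, with 0 ≤ r ≤ 6, 0 ≤ θ ≤ 2π, 0 ≤ z ≤ 3.

The integrand, after substitution and multiplying by the volume element, becomes (54r^2 + 54z^2) · r, so

    ∭_V (∇·F) dV = ∫_0^{2π} ∫_0^{6} ∫_0^{3} (54r^2 + 54z^2) · r dz dr dθ.

Inner (z from 0 to 3): 162r (r^2 + 3).
Middle (r from 0 to 6): 61236.
Outer (θ from 0 to 2π): 122472π.

Therefore ∯_{∂V} F · n dS = 122472π.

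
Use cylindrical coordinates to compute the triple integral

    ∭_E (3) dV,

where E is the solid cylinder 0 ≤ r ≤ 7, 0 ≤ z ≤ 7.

In cylindrical coordinates, x = r cos(θ), y = r sin(θ), z = z, and dV = r dr dθ dz.

The integrand becomes 3, so

    ∭_E (3) dV = ∫_{0}^{2π} ∫_{0}^{7} ∫_{0}^{7} (3) · r dz dr dθ.

Inner (z): 21r.
Middle (r from 0 to 7): 1029/2.
Outer (θ): 1029π.

Therefore the triple integral equals 1029π.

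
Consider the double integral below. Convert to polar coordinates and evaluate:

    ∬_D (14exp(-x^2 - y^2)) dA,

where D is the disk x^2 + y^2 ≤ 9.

The region D is 0 ≤ r ≤ 3, 0 ≤ θ ≤ 2π in polar coordinates, where x = r cos(θ), y = r sin(θ), and dA = r dr dθ.

Under the substitution, the integrand becomes 14exp(-r^2), so

    ∬_D (14exp(-x^2 - y^2)) dA = ∫_{0}^{2π} ∫_{0}^{3} (14exp(-r^2)) · r dr dθ.

Inner integral (in r): ∫_{0}^{3} (14exp(-r^2)) · r dr = 7 - 7exp(-9).

Outer integral (in θ): ∫_{0}^{2π} (7 - 7exp(-9)) dθ = -14π exp(-9) + 14π.

Therefore ∬_D (14exp(-x^2 - y^2)) dA = -14π exp(-9) + 14π.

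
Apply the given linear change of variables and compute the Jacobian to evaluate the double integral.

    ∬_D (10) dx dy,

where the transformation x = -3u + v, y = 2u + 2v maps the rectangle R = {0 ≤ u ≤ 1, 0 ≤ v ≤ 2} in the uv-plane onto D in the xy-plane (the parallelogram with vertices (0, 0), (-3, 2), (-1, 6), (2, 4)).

Compute the Jacobian determinant of (x, y) with respect to (u, v):

    ∂(x,y)/∂(u,v) = | -3  1 | = (-3)(2) - (1)(2) = -8.
                   | 2  2 |

Its absolute value is |J| = 8 (the area scaling factor).

Substituting x = -3u + v, y = 2u + 2v into the integrand,

    10 → 10,

so the integral becomes

    ∬_R (10) · |J| du dv = ∫_0^1 ∫_0^2 (80) dv du.

Inner (v): 160.
Outer (u): 160.

Therefore ∬_D (10) dx dy = 160.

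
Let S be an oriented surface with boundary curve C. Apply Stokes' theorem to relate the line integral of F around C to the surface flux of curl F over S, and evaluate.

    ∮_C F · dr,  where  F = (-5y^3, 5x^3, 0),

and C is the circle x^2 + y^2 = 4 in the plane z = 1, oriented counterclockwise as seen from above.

Let S be the flat disk x^2 + y^2 ≤ 4 in the plane z = 1, with upward unit normal n̂ = ẑ. By Stokes' theorem,

    ∮_C F · dr = ∬_S (∇ × F) · n̂ dS = ∬_D (curl F)_z dA,

where D is the disk x^2 + y^2 ≤ 4.

Compute the curl of F = (-5y^3, 5x^3, 0):
    (∇ × F)_x = ∂F_z/∂y - ∂F_y/∂z = 0,
    (∇ × F)_y = ∂F_x/∂z - ∂F_z/∂x = 0,
    (∇ × F)_z = ∂F_y/∂x - ∂F_x/∂y = 15x^2 + 15y^2.

On z = 1, (curl F)_z = 15x^2 + 15y^2.

Convert to polar (x = r cos θ, y = r sin θ, dA = r dr dθ); the integrand becomes 15r^2, so

    ∬_D (curl F)_z dA = ∫_0^{2π} ∫_0^{2} (15r^2) · r dr dθ.

Inner (r from 0 to 2): 60.
Outer (θ from 0 to 2π): 120π.

Therefore ∮_C F · dr = 120π.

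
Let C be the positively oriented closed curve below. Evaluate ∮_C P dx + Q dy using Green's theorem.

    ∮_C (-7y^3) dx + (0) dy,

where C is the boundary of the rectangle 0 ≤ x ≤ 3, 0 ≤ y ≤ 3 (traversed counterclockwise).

Green's theorem converts the closed line integral into a double integral over the enclosed region D:

    ∮_C P dx + Q dy = ∬_D (∂Q/∂x - ∂P/∂y) dA.

Here P = -7y^3, Q = 0, so

    ∂Q/∂x = 0,    ∂P/∂y = -21y^2,
    ∂Q/∂x - ∂P/∂y = 21y^2.

D is the region 0 ≤ x ≤ 3, 0 ≤ y ≤ 3. Evaluating the double integral:

    ∬_D (21y^2) dA = ∫_0^{3} ∫_0^{3} (21y^2) dy dx.

Inner (y from 0 to 3): 189.
Outer (x from 0 to 3): 567.

Therefore ∮_C P dx + Q dy = 567.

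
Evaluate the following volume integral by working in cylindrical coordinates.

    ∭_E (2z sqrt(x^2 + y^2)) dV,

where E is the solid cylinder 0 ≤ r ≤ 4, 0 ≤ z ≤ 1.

In cylindrical coordinates, x = r cos(θ), y = r sin(θ), z = z, and dV = r dr dθ dz.

The integrand becomes 2r z, so

    ∭_E (2z sqrt(x^2 + y^2)) dV = ∫_{0}^{2π} ∫_{0}^{4} ∫_{0}^{1} (2r z) · r dz dr dθ.

Inner (z): r^2.
Middle (r from 0 to 4): 64/3.
Outer (θ): 128π/3.

Therefore the triple integral equals 128π/3.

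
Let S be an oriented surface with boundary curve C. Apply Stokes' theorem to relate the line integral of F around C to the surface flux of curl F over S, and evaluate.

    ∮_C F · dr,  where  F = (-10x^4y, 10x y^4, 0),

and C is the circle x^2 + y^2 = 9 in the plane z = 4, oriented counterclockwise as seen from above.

Let S be the flat disk x^2 + y^2 ≤ 9 in the plane z = 4, with upward unit normal n̂ = ẑ. By Stokes' theorem,

    ∮_C F · dr = ∬_S (∇ × F) · n̂ dS = ∬_D (curl F)_z dA,

where D is the disk x^2 + y^2 ≤ 9.

Compute the curl of F = (-10x^4y, 10x y^4, 0):
    (∇ × F)_x = ∂F_z/∂y - ∂F_y/∂z = 0,
    (∇ × F)_y = ∂F_x/∂z - ∂F_z/∂x = 0,
    (∇ × F)_z = ∂F_y/∂x - ∂F_x/∂y = 10x^4 + 10y^4.

On z = 4, (curl F)_z = 10x^4 + 10y^4.

Convert to polar (x = r cos θ, y = r sin θ, dA = r dr dθ); the integrand becomes 10r^4(sin(θ)^4 + cos(θ)^4), so

    ∬_D (curl F)_z dA = ∫_0^{2π} ∫_0^{3} (10r^4(sin(θ)^4 + cos(θ)^4)) · r dr dθ.

Inner (r from 0 to 3): 1215sin(θ)^4 + 1215cos(θ)^4.
Outer (θ from 0 to 2π): 3645π/2.

Therefore ∮_C F · dr = 3645π/2.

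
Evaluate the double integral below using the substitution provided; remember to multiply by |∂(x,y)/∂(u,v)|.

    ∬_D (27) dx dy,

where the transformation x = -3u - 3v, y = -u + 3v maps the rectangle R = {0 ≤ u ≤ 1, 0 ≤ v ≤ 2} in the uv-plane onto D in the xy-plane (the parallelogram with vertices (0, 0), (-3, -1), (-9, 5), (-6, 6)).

Compute the Jacobian determinant of (x, y) with respect to (u, v):

    ∂(x,y)/∂(u,v) = | -3  -3 | = (-3)(3) - (-3)(-1) = -12.
                   | -1  3 |

Its absolute value is |J| = 12 (the area scaling factor).

Substituting x = -3u - 3v, y = -u + 3v into the integrand,

    27 → 27,

so the integral becomes

    ∬_R (27) · |J| du dv = ∫_0^1 ∫_0^2 (324) dv du.

Inner (v): 648.
Outer (u): 648.

Therefore ∬_D (27) dx dy = 648.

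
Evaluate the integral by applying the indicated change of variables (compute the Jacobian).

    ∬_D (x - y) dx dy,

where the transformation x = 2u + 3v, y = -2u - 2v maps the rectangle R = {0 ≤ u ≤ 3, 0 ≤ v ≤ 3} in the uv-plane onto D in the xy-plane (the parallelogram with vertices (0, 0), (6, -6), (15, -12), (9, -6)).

Compute the Jacobian determinant of (x, y) with respect to (u, v):

    ∂(x,y)/∂(u,v) = | 2  3 | = (2)(-2) - (3)(-2) = 2.
                   | -2  -2 |

Its absolute value is |J| = 2 (the area scaling factor).

Substituting x = 2u + 3v, y = -2u - 2v into the integrand,

    x - y → 4u + 5v,

so the integral becomes

    ∬_R (4u + 5v) · |J| du dv = ∫_0^3 ∫_0^3 (8u + 10v) dv du.

Inner (v): 24u + 45.
Outer (u): 243.

Therefore ∬_D (x - y) dx dy = 243.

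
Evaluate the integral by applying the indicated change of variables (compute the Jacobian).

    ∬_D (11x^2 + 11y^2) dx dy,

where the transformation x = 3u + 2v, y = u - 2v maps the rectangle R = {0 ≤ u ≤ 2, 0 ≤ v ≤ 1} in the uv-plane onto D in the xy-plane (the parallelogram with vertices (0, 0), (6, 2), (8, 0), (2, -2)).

Compute the Jacobian determinant of (x, y) with respect to (u, v):

    ∂(x,y)/∂(u,v) = | 3  2 | = (3)(-2) - (2)(1) = -8.
                   | 1  -2 |

Its absolute value is |J| = 8 (the area scaling factor).

Substituting x = 3u + 2v, y = u - 2v into the integrand,

    11x^2 + 11y^2 → 110u^2 + 88u v + 88v^2,

so the integral becomes

    ∬_R (110u^2 + 88u v + 88v^2) · |J| du dv = ∫_0^2 ∫_0^1 (880u^2 + 704u v + 704v^2) dv du.

Inner (v): 880u^2 + 352u + 704/3.
Outer (u): 3520.

Therefore ∬_D (11x^2 + 11y^2) dx dy = 3520.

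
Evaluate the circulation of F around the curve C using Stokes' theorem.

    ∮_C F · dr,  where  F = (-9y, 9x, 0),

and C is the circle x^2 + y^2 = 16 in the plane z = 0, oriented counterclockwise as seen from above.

Let S be the flat disk x^2 + y^2 ≤ 16 in the plane z = 0, with upward unit normal n̂ = ẑ. By Stokes' theorem,

    ∮_C F · dr = ∬_S (∇ × F) · n̂ dS = ∬_D (curl F)_z dA,

where D is the disk x^2 + y^2 ≤ 16.

Compute the curl of F = (-9y, 9x, 0):
    (∇ × F)_x = ∂F_z/∂y - ∂F_y/∂z = 0,
    (∇ × F)_y = ∂F_x/∂z - ∂F_z/∂x = 0,
    (∇ × F)_z = ∂F_y/∂x - ∂F_x/∂y = 18.

On z = 0, (curl F)_z = 18.

Convert to polar (x = r cos θ, y = r sin θ, dA = r dr dθ); the integrand becomes 18, so

    ∬_D (curl F)_z dA = ∫_0^{2π} ∫_0^{4} (18) · r dr dθ.

Inner (r from 0 to 4): 144.
Outer (θ from 0 to 2π): 288π.

Therefore ∮_C F · dr = 288π.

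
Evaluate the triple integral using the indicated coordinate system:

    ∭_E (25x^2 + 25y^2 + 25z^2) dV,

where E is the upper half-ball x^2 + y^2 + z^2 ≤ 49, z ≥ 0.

In spherical coordinates, x = ρ sin(φ) cos(θ), y = ρ sin(φ) sin(θ), z = ρ cos(φ), and dV = ρ^2 sin(φ) dρ dφ dθ.

The integrand becomes 25ρ^2, so

    ∭_E (25x^2 + 25y^2 + 25z^2) dV = ∫_{0}^{2π} ∫_{0}^{π/2} ∫_{0}^{7} (25ρ^2) · ρ^2 sin(φ) dρ dφ dθ.

Inner (ρ): 84035sin(φ).
Middle (φ): 84035.
Outer (θ): 168070π.

Therefore the triple integral equals 168070π.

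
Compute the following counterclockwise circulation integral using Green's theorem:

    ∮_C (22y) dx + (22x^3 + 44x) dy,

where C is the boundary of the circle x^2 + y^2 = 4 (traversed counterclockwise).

Green's theorem converts the closed line integral into a double integral over the enclosed region D:

    ∮_C P dx + Q dy = ∬_D (∂Q/∂x - ∂P/∂y) dA.

Here P = 22y, Q = 22x^3 + 44x, so

    ∂Q/∂x = 66x^2 + 44,    ∂P/∂y = 22,
    ∂Q/∂x - ∂P/∂y = 66x^2 + 22.

D is the region x^2 + y^2 ≤ 4. Evaluating the double integral:

In polar coordinates (x = r cos θ, y = r sin θ, dA = r dr dθ) the integrand becomes 66r^2cos(θ)^2 + 22, so

    ∬_D (66x^2 + 22) dA = ∫_0^{2π} ∫_0^{2} (66r^2cos(θ)^2 + 22) · r dr dθ.

Inner (r from 0 to 2): 264cos(θ)^2 + 44.
Outer (θ from 0 to 2π): 352π.

Therefore ∮_C P dx + Q dy = 352π.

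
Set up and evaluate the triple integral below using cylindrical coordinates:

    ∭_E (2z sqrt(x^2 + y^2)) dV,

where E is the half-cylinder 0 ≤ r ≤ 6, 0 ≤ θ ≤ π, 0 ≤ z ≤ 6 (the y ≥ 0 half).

In cylindrical coordinates, x = r cos(θ), y = r sin(θ), z = z, and dV = r dr dθ dz.

The integrand becomes 2r z, so

    ∭_E (2z sqrt(x^2 + y^2)) dV = ∫_{0}^{π} ∫_{0}^{6} ∫_{0}^{6} (2r z) · r dz dr dθ.

Inner (z): 36r^2.
Middle (r from 0 to 6): 2592.
Outer (θ): 2592π.

Therefore the triple integral equals 2592π.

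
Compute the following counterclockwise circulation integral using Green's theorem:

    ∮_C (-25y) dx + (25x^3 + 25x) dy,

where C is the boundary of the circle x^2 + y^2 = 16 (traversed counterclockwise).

Green's theorem converts the closed line integral into a double integral over the enclosed region D:

    ∮_C P dx + Q dy = ∬_D (∂Q/∂x - ∂P/∂y) dA.

Here P = -25y, Q = 25x^3 + 25x, so

    ∂Q/∂x = 75x^2 + 25,    ∂P/∂y = -25,
    ∂Q/∂x - ∂P/∂y = 75x^2 + 50.

D is the region x^2 + y^2 ≤ 16. Evaluating the double integral:

In polar coordinates (x = r cos θ, y = r sin θ, dA = r dr dθ) the integrand becomes 75r^2cos(θ)^2 + 50, so

    ∬_D (75x^2 + 50) dA = ∫_0^{2π} ∫_0^{4} (75r^2cos(θ)^2 + 50) · r dr dθ.

Inner (r from 0 to 4): 4800cos(θ)^2 + 400.
Outer (θ from 0 to 2π): 5600π.

Therefore ∮_C P dx + Q dy = 5600π.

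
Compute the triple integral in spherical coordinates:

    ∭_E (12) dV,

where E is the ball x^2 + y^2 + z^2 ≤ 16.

In spherical coordinates, x = ρ sin(φ) cos(θ), y = ρ sin(φ) sin(θ), z = ρ cos(φ), and dV = ρ^2 sin(φ) dρ dφ dθ.

The integrand becomes 12, so

    ∭_E (12) dV = ∫_{0}^{2π} ∫_{0}^{π} ∫_{0}^{4} (12) · ρ^2 sin(φ) dρ dφ dθ.

Inner (ρ): 256sin(φ).
Middle (φ): 512.
Outer (θ): 1024π.

Therefore the triple integral equals 1024π.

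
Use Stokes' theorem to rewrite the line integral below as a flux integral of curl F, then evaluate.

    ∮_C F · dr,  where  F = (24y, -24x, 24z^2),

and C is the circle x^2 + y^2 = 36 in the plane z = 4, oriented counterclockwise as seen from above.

Let S be the flat disk x^2 + y^2 ≤ 36 in the plane z = 4, with upward unit normal n̂ = ẑ. By Stokes' theorem,

    ∮_C F · dr = ∬_S (∇ × F) · n̂ dS = ∬_D (curl F)_z dA,

where D is the disk x^2 + y^2 ≤ 36.

Compute the curl of F = (24y, -24x, 24z^2):
    (∇ × F)_x = ∂F_z/∂y - ∂F_y/∂z = 0,
    (∇ × F)_y = ∂F_x/∂z - ∂F_z/∂x = 0,
    (∇ × F)_z = ∂F_y/∂x - ∂F_x/∂y = -48.

On z = 4, (curl F)_z = -48.

Convert to polar (x = r cos θ, y = r sin θ, dA = r dr dθ); the integrand becomes -48, so

    ∬_D (curl F)_z dA = ∫_0^{2π} ∫_0^{6} (-48) · r dr dθ.

Inner (r from 0 to 6): -864.
Outer (θ from 0 to 2π): -1728π.

Therefore ∮_C F · dr = -1728π.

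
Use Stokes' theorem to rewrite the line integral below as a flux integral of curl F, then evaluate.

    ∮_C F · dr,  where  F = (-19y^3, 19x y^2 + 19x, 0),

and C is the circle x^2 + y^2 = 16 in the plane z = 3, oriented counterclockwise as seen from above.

Let S be the flat disk x^2 + y^2 ≤ 16 in the plane z = 3, with upward unit normal n̂ = ẑ. By Stokes' theorem,

    ∮_C F · dr = ∬_S (∇ × F) · n̂ dS = ∬_D (curl F)_z dA,

where D is the disk x^2 + y^2 ≤ 16.

Compute the curl of F = (-19y^3, 19x y^2 + 19x, 0):
    (∇ × F)_x = ∂F_z/∂y - ∂F_y/∂z = 0,
    (∇ × F)_y = ∂F_x/∂z - ∂F_z/∂x = 0,
    (∇ × F)_z = ∂F_y/∂x - ∂F_x/∂y = 76y^2 + 19.

On z = 3, (curl F)_z = 76y^2 + 19.

Convert to polar (x = r cos θ, y = r sin θ, dA = r dr dθ); the integrand becomes 76r^2sin(θ)^2 + 19, so

    ∬_D (curl F)_z dA = ∫_0^{2π} ∫_0^{4} (76r^2sin(θ)^2 + 19) · r dr dθ.

Inner (r from 0 to 4): 4864sin(θ)^2 + 152.
Outer (θ from 0 to 2π): 5168π.

Therefore ∮_C F · dr = 5168π.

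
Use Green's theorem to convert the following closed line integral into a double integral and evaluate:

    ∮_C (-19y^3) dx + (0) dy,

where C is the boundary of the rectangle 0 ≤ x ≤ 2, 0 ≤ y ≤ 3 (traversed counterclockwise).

Green's theorem converts the closed line integral into a double integral over the enclosed region D:

    ∮_C P dx + Q dy = ∬_D (∂Q/∂x - ∂P/∂y) dA.

Here P = -19y^3, Q = 0, so

    ∂Q/∂x = 0,    ∂P/∂y = -57y^2,
    ∂Q/∂x - ∂P/∂y = 57y^2.

D is the region 0 ≤ x ≤ 2, 0 ≤ y ≤ 3. Evaluating the double integral:

    ∬_D (57y^2) dA = ∫_0^{2} ∫_0^{3} (57y^2) dy dx.

Inner (y from 0 to 3): 513.
Outer (x from 0 to 2): 1026.

Therefore ∮_C P dx + Q dy = 1026.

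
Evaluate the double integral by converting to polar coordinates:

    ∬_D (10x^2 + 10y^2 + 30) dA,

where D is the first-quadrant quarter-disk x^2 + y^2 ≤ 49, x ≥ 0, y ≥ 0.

The region D is 0 ≤ r ≤ 7, 0 ≤ θ ≤ π/2 in polar coordinates, where x = r cos(θ), y = r sin(θ), and dA = r dr dθ.

Under the substitution, the integrand becomes 10r^2 + 30, so

    ∬_D (10x^2 + 10y^2 + 30) dA = ∫_{0}^{π/2} ∫_{0}^{7} (10r^2 + 30) · r dr dθ.

Inner integral (in r): ∫_{0}^{7} (10r^2 + 30) · r dr = 13475/2.

Outer integral (in θ): ∫_{0}^{π/2} (13475/2) dθ = 13475π/4.

Therefore ∬_D (10x^2 + 10y^2 + 30) dA = 13475π/4.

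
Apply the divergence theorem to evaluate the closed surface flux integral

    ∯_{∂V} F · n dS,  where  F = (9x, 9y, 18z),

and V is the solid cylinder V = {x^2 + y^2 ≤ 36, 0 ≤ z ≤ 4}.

By the divergence theorem,

    ∯_{∂V} F · n dS = ∭_V (∇ · F) dV.

Compute the divergence:
    ∇ · F = ∂F_x/∂x + ∂F_y/∂y + ∂F_z/∂z = 9 + 9 + 18 = 36.

In cylindrical coordinates, x = r cos(θ), y = r sin(θ), z = z, dV = r dr dθ dz, with 0 ≤ r ≤ 6, 0 ≤ θ ≤ 2π, 0 ≤ z ≤ 4.

The integrand, after substitution and multiplying by the volume element, becomes (36) · r, so

    ∭_V (∇·F) dV = ∫_0^{2π} ∫_0^{6} ∫_0^{4} (36) · r dz dr dθ.

Inner (z from 0 to 4): 144r.
Middle (r from 0 to 6): 2592.
Outer (θ from 0 to 2π): 5184π.

Therefore ∯_{∂V} F · n dS = 5184π.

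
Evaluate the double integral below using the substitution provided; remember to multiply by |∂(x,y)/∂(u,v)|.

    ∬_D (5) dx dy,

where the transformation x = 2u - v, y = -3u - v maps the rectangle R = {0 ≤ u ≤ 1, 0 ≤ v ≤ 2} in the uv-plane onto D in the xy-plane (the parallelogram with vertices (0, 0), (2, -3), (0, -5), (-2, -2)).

Compute the Jacobian determinant of (x, y) with respect to (u, v):

    ∂(x,y)/∂(u,v) = | 2  -1 | = (2)(-1) - (-1)(-3) = -5.
                   | -3  -1 |

Its absolute value is |J| = 5 (the area scaling factor).

Substituting x = 2u - v, y = -3u - v into the integrand,

    5 → 5,

so the integral becomes

    ∬_R (5) · |J| du dv = ∫_0^1 ∫_0^2 (25) dv du.

Inner (v): 50.
Outer (u): 50.

Therefore ∬_D (5) dx dy = 50.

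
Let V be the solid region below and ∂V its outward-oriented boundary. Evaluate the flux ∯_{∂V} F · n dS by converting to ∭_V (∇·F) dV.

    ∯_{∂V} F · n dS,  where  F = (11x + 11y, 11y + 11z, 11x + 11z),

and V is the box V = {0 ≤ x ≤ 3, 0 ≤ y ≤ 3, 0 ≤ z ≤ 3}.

By the divergence theorem,

    ∯_{∂V} F · n dS = ∭_V (∇ · F) dV.

Compute the divergence:
    ∇ · F = ∂F_x/∂x + ∂F_y/∂y + ∂F_z/∂z = 11 + 11 + 11 = 33.

V is a rectangular box, so dV = dx dy dz with 0 ≤ x ≤ 3, 0 ≤ y ≤ 3, 0 ≤ z ≤ 3.

Integrate (33) over V as an iterated integral:

    ∭_V (∇·F) dV = ∫_0^{3} ∫_0^{3} ∫_0^{3} (33) dz dy dx.

Inner (z from 0 to 3): 99.
Middle (y from 0 to 3): 297.
Outer (x from 0 to 3): 891.

Therefore ∯_{∂V} F · n dS = 891.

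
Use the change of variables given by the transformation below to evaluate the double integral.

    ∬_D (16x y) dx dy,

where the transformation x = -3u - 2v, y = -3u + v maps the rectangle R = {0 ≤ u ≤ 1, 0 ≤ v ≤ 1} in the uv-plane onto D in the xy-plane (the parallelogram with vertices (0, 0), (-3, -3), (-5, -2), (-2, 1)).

Compute the Jacobian determinant of (x, y) with respect to (u, v):

    ∂(x,y)/∂(u,v) = | -3  -2 | = (-3)(1) - (-2)(-3) = -9.
                   | -3  1 |

Its absolute value is |J| = 9 (the area scaling factor).

Substituting x = -3u - 2v, y = -3u + v into the integrand,

    16x y → 144u^2 + 48u v - 32v^2,

so the integral becomes

    ∬_R (144u^2 + 48u v - 32v^2) · |J| du dv = ∫_0^1 ∫_0^1 (1296u^2 + 432u v - 288v^2) dv du.

Inner (v): 1296u^2 + 216u - 96.
Outer (u): 444.

Therefore ∬_D (16x y) dx dy = 444.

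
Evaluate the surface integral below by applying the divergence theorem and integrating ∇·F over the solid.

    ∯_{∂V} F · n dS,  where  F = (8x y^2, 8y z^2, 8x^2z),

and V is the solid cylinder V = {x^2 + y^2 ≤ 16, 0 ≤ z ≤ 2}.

By the divergence theorem,

    ∯_{∂V} F · n dS = ∭_V (∇ · F) dV.

Compute the divergence:
    ∇ · F = ∂F_x/∂x + ∂F_y/∂y + ∂F_z/∂z = 8y^2 + 8z^2 + 8x^2 = 8x^2 + 8y^2 + 8z^2.

In cylindrical coordinates, x = r cos(θ), y = r sin(θ), z = z, dV = r dr dθ dz, with 0 ≤ r ≤ 4, 0 ≤ θ ≤ 2π, 0 ≤ z ≤ 2.

The integrand, after substitution and multiplying by the volume element, becomes (8r^2 + 8z^2) · r, so

    ∭_V (∇·F) dV = ∫_0^{2π} ∫_0^{4} ∫_0^{2} (8r^2 + 8z^2) · r dz dr dθ.

Inner (z from 0 to 2): 16r (r^2 + 4/3).
Middle (r from 0 to 4): 3584/3.
Outer (θ from 0 to 2π): 7168π/3.

Therefore ∯_{∂V} F · n dS = 7168π/3.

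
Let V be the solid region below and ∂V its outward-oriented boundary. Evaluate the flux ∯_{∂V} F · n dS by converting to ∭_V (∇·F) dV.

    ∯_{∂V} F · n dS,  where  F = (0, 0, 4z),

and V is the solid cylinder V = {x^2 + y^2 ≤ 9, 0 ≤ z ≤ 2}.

By the divergence theorem,

    ∯_{∂V} F · n dS = ∭_V (∇ · F) dV.

Compute the divergence:
    ∇ · F = ∂F_x/∂x + ∂F_y/∂y + ∂F_z/∂z = 0 + 0 + 4 = 4.

In cylindrical coordinates, x = r cos(θ), y = r sin(θ), z = z, dV = r dr dθ dz, with 0 ≤ r ≤ 3, 0 ≤ θ ≤ 2π, 0 ≤ z ≤ 2.

The integrand, after substitution and multiplying by the volume element, becomes (4) · r, so

    ∭_V (∇·F) dV = ∫_0^{2π} ∫_0^{3} ∫_0^{2} (4) · r dz dr dθ.

Inner (z from 0 to 2): 8r.
Middle (r from 0 to 3): 36.
Outer (θ from 0 to 2π): 72π.

Therefore ∯_{∂V} F · n dS = 72π.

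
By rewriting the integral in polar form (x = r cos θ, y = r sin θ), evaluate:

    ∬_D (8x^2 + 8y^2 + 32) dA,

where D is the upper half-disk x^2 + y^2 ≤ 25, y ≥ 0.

The region D is 0 ≤ r ≤ 5, 0 ≤ θ ≤ π in polar coordinates, where x = r cos(θ), y = r sin(θ), and dA = r dr dθ.

Under the substitution, the integrand becomes 8r^2 + 32, so

    ∬_D (8x^2 + 8y^2 + 32) dA = ∫_{0}^{π} ∫_{0}^{5} (8r^2 + 32) · r dr dθ.

Inner integral (in r): ∫_{0}^{5} (8r^2 + 32) · r dr = 1650.

Outer integral (in θ): ∫_{0}^{π} (1650) dθ = 1650π.

Therefore ∬_D (8x^2 + 8y^2 + 32) dA = 1650π.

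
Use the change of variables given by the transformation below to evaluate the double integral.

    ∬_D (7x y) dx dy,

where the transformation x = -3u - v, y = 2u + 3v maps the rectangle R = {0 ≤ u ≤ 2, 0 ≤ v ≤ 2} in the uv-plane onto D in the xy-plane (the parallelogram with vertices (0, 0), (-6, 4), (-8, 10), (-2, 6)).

Compute the Jacobian determinant of (x, y) with respect to (u, v):

    ∂(x,y)/∂(u,v) = | -3  -1 | = (-3)(3) - (-1)(2) = -7.
                   | 2  3 |

Its absolute value is |J| = 7 (the area scaling factor).

Substituting x = -3u - v, y = 2u + 3v into the integrand,

    7x y → -42u^2 - 77u v - 21v^2,

so the integral becomes

    ∬_R (-42u^2 - 77u v - 21v^2) · |J| du dv = ∫_0^2 ∫_0^2 (-294u^2 - 539u v - 147v^2) dv du.

Inner (v): -588u^2 - 1078u - 392.
Outer (u): -4508.

Therefore ∬_D (7x y) dx dy = -4508.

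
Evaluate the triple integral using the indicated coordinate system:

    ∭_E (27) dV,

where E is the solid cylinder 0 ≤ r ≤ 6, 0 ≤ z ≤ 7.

In cylindrical coordinates, x = r cos(θ), y = r sin(θ), z = z, and dV = r dr dθ dz.

The integrand becomes 27, so

    ∭_E (27) dV = ∫_{0}^{2π} ∫_{0}^{6} ∫_{0}^{7} (27) · r dz dr dθ.

Inner (z): 189r.
Middle (r from 0 to 6): 3402.
Outer (θ): 6804π.

Therefore the triple integral equals 6804π.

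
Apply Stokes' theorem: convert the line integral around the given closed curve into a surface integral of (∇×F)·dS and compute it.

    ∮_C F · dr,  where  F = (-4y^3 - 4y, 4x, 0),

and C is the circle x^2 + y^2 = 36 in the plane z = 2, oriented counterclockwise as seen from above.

Let S be the flat disk x^2 + y^2 ≤ 36 in the plane z = 2, with upward unit normal n̂ = ẑ. By Stokes' theorem,

    ∮_C F · dr = ∬_S (∇ × F) · n̂ dS = ∬_D (curl F)_z dA,

where D is the disk x^2 + y^2 ≤ 36.

Compute the curl of F = (-4y^3 - 4y, 4x, 0):
    (∇ × F)_x = ∂F_z/∂y - ∂F_y/∂z = 0,
    (∇ × F)_y = ∂F_x/∂z - ∂F_z/∂x = 0,
    (∇ × F)_z = ∂F_y/∂x - ∂F_x/∂y = 12y^2 + 8.

On z = 2, (curl F)_z = 12y^2 + 8.

Convert to polar (x = r cos θ, y = r sin θ, dA = r dr dθ); the integrand becomes 12r^2sin(θ)^2 + 8, so

    ∬_D (curl F)_z dA = ∫_0^{2π} ∫_0^{6} (12r^2sin(θ)^2 + 8) · r dr dθ.

Inner (r from 0 to 6): 3888sin(θ)^2 + 144.
Outer (θ from 0 to 2π): 4176π.

Therefore ∮_C F · dr = 4176π.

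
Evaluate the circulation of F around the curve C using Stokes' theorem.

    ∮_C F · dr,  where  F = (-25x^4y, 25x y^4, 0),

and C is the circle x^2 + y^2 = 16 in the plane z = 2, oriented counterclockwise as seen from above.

Let S be the flat disk x^2 + y^2 ≤ 16 in the plane z = 2, with upward unit normal n̂ = ẑ. By Stokes' theorem,

    ∮_C F · dr = ∬_S (∇ × F) · n̂ dS = ∬_D (curl F)_z dA,

where D is the disk x^2 + y^2 ≤ 16.

Compute the curl of F = (-25x^4y, 25x y^4, 0):
    (∇ × F)_x = ∂F_z/∂y - ∂F_y/∂z = 0,
    (∇ × F)_y = ∂F_x/∂z - ∂F_z/∂x = 0,
    (∇ × F)_z = ∂F_y/∂x - ∂F_x/∂y = 25x^4 + 25y^4.

On z = 2, (curl F)_z = 25x^4 + 25y^4.

Convert to polar (x = r cos θ, y = r sin θ, dA = r dr dθ); the integrand becomes 25r^4(sin(θ)^4 + cos(θ)^4), so

    ∬_D (curl F)_z dA = ∫_0^{2π} ∫_0^{4} (25r^4(sin(θ)^4 + cos(θ)^4)) · r dr dθ.

Inner (r from 0 to 4): 51200sin(θ)^4/3 + 51200cos(θ)^4/3.
Outer (θ from 0 to 2π): 25600π.

Therefore ∮_C F · dr = 25600π.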